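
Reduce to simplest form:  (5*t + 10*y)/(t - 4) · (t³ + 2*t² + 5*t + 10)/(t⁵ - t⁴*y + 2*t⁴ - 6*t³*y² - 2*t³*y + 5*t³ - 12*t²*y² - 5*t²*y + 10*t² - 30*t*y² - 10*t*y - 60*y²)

-5/(-t² + 3*t*y + 4*t - 12*y)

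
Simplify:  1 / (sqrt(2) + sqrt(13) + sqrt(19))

(-sqrt(494) - 2*sqrt(19) + 4*sqrt(13) + 15*sqrt(2))/44

Group as (sqrt(13) + sqrt(19)) + sqrt(2); multiply by (sqrt(13) + sqrt(19)) - sqrt(2), then rationalise the remaining surd.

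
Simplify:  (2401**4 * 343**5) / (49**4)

2401**4 = 7**16; 343**5 = 7**15; 49**4 = 7**8
Combine exponents: 7**23

7**23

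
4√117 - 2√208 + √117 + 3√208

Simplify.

19*√13

4√117 = 12*√13; 2√208 = 8*√13; √117 = 3*√13; 3√208 = 12*√13
Combine: (12 - 8 + 3 + 12)·√13 = 19*√13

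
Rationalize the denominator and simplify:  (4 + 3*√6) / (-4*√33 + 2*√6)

(-9*√22 - 4*√33 - 9 - 2*√6)/126

Multiply numerator and denominator by 2*√6 + 4*√33.
Denominator becomes -504; numerator becomes 8*√6 + 36 + 16*√33 + 36*√22.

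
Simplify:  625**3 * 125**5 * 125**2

625**3 = 5**12; 125**5 = 5**15; 125**2 = 5**6
Combine exponents: 5**33

5**33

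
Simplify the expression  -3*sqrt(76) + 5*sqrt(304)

14*sqrt(19)

3*sqrt(76) = 6*sqrt(19); 5*sqrt(304) = 20*sqrt(19)
Combine: (-6 + 20)·sqrt(19) = 14*sqrt(19)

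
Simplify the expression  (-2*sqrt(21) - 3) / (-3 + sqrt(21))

(-17 - 3*sqrt(21))/4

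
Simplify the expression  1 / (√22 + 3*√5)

Multiply numerator and denominator by -√22 + 3*√5.
Denominator becomes 23; numerator becomes -√22 + 3*√5.

(-√22 + 3*√5)/23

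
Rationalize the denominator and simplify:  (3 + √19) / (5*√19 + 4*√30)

(-95 - 15*√19 + 12*√30 + 4*√570)/5

Multiply numerator and denominator by -4*√30 + 5*√19.
Denominator becomes -5; numerator becomes -4*√570 - 12*√30 + 15*√19 + 95.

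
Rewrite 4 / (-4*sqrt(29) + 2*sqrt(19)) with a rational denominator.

(-4*sqrt(29) - 2*sqrt(19))/97

Multiply numerator and denominator by 2*sqrt(19) + 4*sqrt(29).
Denominator becomes -388; numerator becomes 8*sqrt(19) + 16*sqrt(29).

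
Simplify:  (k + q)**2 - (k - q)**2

Write as f(k,q) - f(k,-q) and expand.

4*k*q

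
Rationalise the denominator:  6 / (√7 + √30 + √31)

Group as (√7 + √30) + √31; multiply by (√7 + √30) - √31, then rationalise the remaining surd.

(-√6510 + 3*√31 + 4*√30 + 27*√7)/67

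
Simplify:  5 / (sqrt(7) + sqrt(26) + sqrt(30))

Group as (sqrt(26) + sqrt(30)) + sqrt(7); multiply by (sqrt(26) + sqrt(30)) - sqrt(7), then rationalise the remaining surd.

(-20*sqrt(1365) + 15*sqrt(30) + 55*sqrt(26) + 245*sqrt(7))/719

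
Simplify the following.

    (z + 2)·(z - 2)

Product of conjugates: (P+Q)(P-Q) = P^2 - Q^2.

z² - 4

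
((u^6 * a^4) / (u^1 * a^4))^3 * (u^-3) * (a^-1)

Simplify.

u^12/a

Inside the bracket: u^5
Raise to the power 3: u^15
Multiply by (u^-3) * (a^-1): add exponents.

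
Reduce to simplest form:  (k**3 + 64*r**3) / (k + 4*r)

(4*r)**3 + k**3 = (k + 4*r)(k**2 - 4*k*r + 16*r**2).

k**2 - 4*k*r + 16*r**2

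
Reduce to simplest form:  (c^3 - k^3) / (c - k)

Apply the difference-of-cubes factorisation and cancel (c - k).

c^2 + c*k + k^2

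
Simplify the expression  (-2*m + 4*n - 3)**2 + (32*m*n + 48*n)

Expand the square and combine the (32*m*n + 48*n) term.

(2*m + 4*n + 3)**2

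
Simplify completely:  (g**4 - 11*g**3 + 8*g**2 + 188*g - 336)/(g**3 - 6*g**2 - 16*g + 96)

Factor: g**4 - 11*g**3 + 8*g**2 + 188*g - 336 = (g - 6)*(g + 4)*(g - 7)*(g - 2);  g**3 - 6*g**2 - 16*g + 96 = (g - 6)*(g - 4)*(g + 4)
Cancel the common factors (g + 4), (g - 6).

(g**2 - 9*g + 14)/(g - 4)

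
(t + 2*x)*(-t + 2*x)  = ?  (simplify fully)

(2*x)**2 - (t)**2 = -t**2 + 4*x**2.

-t**2 + 4*x**2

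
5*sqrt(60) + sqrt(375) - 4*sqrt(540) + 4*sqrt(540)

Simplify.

5*sqrt(60) = 10*sqrt(15); sqrt(375) = 5*sqrt(15); 4*sqrt(540) = 24*sqrt(15); 4*sqrt(540) = 24*sqrt(15)
Combine: (10 + 5 - 24 + 24)·sqrt(15) = 15*sqrt(15)

15*sqrt(15)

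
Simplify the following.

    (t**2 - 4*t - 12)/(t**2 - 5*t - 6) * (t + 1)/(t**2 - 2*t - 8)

Factor: t**2 - 4*t - 12 = (t + 2)*(t - 6);  t**2 - 5*t - 6 = (t - 6)*(t + 1);  t**2 - 2*t - 8 = (t + 2)*(t - 4)
Cancel the common factors (t - 6), (t + 2), (t + 1).

1/(t - 4)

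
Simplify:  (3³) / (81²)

3^(-5)

3³ = 3^3; 81² = 3^8
Combine exponents: 3^(-5)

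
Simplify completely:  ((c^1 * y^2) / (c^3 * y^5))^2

Inside the bracket: (c^-2) * (y^-3)
Raise to the power 2: (c^-4) * (y^-6)

1/(c^4*y^6)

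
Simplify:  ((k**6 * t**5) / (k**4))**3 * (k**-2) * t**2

Inside the bracket: k**2 * t**5
Raise to the power 3: k**6 * t**15
Multiply by (k**-2) * t**2: add exponents.

k**4*t**17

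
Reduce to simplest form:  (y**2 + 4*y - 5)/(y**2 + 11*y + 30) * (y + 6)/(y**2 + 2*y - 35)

(y - 1)/(y**2 + 2*y - 35)

Factor: y**2 + 4*y - 5 = (y - 1)*(y + 5);  y**2 + 11*y + 30 = (y + 6)*(y + 5);  y**2 + 2*y - 35 = (y - 5)*(y + 7)
Cancel the common factors (y + 6), (y + 5).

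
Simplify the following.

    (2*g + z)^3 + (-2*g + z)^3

2*z*(12*g^2 + z^2)

Write as f(z,(2*g)) + f(z,-(2*g)) and expand.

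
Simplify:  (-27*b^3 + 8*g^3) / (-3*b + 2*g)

9*b^2 + 6*b*g + 4*g^2

Apply the difference-of-cubes factorisation and cancel (-3*b + 2*g).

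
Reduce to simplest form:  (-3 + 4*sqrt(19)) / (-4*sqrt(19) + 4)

(-73 - sqrt(19))/72

Multiply numerator and denominator by 4 + 4*sqrt(19).
Denominator becomes -288; numerator becomes 4*sqrt(19) + 292.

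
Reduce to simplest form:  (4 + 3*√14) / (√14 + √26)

(-21 - 2*√14 + 2*√26 + 3*√91)/6

Multiply numerator and denominator by -√26 + √14.
Denominator becomes -12; numerator becomes -6*√91 - 4*√26 + 4*√14 + 42.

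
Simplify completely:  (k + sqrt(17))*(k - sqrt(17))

(k)^2 - (sqrt(17))^2 = k^2 - 17.

k^2 - 17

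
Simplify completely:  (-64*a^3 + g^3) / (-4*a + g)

Factor as (a-b)(a^2+ab+b^2) with a=g, b=(4*a).

16*a^2 + 4*a*g + g^2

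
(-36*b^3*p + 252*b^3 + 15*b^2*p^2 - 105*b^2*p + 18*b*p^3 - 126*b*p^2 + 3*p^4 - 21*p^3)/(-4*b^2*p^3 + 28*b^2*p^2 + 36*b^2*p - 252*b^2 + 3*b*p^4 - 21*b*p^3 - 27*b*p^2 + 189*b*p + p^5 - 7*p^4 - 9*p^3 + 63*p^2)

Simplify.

(9*b + 3*p)/(p^2 - 9)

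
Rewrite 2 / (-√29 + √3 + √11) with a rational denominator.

Group as (√3 + √11) - √29; multiply by (√3 + √11) + √29, then rationalise the remaining surd.

(-30*√29 - 42*√11 - 74*√3 - 4*√957)/93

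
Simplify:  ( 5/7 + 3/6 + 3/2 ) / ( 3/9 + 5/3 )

Numerator: 5/7 + 3/6 + 3/2 = 19/7
Denominator: 3/9 + 5/3 = 2
Divide: (19/7) · (1/2) = 19/14

19/14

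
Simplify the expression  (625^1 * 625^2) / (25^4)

5^4

625^1 = 5^4; 625^2 = 5^8; 25^4 = 5^8
Combine exponents: 5^4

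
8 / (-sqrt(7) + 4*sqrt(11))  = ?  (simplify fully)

(8*sqrt(7) + 32*sqrt(11))/169

Multiply numerator and denominator by sqrt(7) + 4*sqrt(11).
Denominator becomes 169; numerator becomes 8*sqrt(7) + 32*sqrt(11).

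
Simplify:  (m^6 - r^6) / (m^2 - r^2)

m^4 + m^2*r^2 + r^4

m^6 - r^6 factors as -(-m + r)*(m + r)*(m^2 - m*r + r^2)*(m^2 + m*r + r^2).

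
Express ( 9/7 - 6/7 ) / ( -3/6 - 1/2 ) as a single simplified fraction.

-3/7

Numerator: 9/7 - 6/7 = 3/7
Denominator: -3/6 - 1/2 = -1
Divide: (3/7) · (-1) = -3/7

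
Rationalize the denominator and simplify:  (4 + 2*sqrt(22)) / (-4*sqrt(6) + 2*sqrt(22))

Multiply numerator and denominator by 2*sqrt(22) + 4*sqrt(6).
Denominator becomes -8; numerator becomes 8*sqrt(22) + 16*sqrt(6) + 88 + 16*sqrt(33).

-2*sqrt(33) - 11 - 2*sqrt(6) - sqrt(22)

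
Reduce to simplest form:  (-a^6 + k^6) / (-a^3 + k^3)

a^3 + k^3

Factor k^6 - a^6 and cancel (-a^3 + k^3).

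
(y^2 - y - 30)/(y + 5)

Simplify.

Factor: y^2 - y - 30 = (y - 6)*(y + 5)
Cancel the common factor (y + 5).

y - 6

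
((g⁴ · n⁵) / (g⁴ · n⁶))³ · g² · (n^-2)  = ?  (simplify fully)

g²/n⁵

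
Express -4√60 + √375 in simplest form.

4√60 = 8*√15; √375 = 5*√15
Combine: (-8 + 5)·√15 = -3*√15

-3*√15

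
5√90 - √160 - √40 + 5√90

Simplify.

24*√10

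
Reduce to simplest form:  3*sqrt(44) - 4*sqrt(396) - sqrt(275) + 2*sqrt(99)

3*sqrt(44) = 6*sqrt(11); 4*sqrt(396) = 24*sqrt(11); sqrt(275) = 5*sqrt(11); 2*sqrt(99) = 6*sqrt(11)

-17*sqrt(11)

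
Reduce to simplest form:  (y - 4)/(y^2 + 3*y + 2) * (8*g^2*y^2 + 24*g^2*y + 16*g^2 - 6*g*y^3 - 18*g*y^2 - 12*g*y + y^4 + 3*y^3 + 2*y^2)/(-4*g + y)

Factor: y^2 + 3*y + 2 = (y + 1)*(y + 2);  8*g^2*y^2 + 24*g^2*y + 16*g^2 - 6*g*y^3 - 18*g*y^2 - 12*g*y + y^4 + 3*y^3 + 2*y^2 = (y + 1)*(-4*g + y)*(y + 2)*(-2*g + y)
Cancel the common factors (y + 2), (-4*g + y), (y + 1).

-2*g*y + 8*g + y^2 - 4*y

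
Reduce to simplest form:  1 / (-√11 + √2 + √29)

Group as (√2 + √29) - √11; multiply by (√2 + √29) + √11, then rationalise the remaining surd.

(-19*√2 - √638 + 10*√11 + 8*√29)/84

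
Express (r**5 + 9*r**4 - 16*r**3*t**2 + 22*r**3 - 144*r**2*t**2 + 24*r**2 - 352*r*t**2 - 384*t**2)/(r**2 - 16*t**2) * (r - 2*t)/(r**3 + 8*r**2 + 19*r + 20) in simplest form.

(r**2 - 2*r*t + 6*r - 12*t)/(r + 5)

Factor: r**5 + 9*r**4 - 16*r**3*t**2 + 22*r**3 - 144*r**2*t**2 + 24*r**2 - 352*r*t**2 - 384*t**2 = (r**2 + 3*r + 4)*(r + 4*t)*(r + 6)*(r - 4*t);  r**2 - 16*t**2 = (r - 4*t)*(r + 4*t);  r**3 + 8*r**2 + 19*r + 20 = (r**2 + 3*r + 4)*(r + 5)
Cancel the common factors (r**2 + 3*r + 4), (r - 4*t), (r + 4*t).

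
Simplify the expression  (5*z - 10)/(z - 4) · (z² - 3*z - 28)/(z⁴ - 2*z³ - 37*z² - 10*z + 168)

Factor: 5*z - 10 = 5·(z - 2);  z² - 3*z - 28 = (z - 7)·(z + 4);  z⁴ - 2*z³ - 37*z² - 10*z + 168 = (z + 4)·(z - 2)·(z - 7)·(z + 3)
Cancel the common factors (z - 7), (z - 2), (z + 4).

5/(z² - z - 12)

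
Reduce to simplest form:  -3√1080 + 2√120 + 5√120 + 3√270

5*√30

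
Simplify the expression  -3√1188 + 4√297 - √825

3√1188 = 18*√33; 4√297 = 12*√33; √825 = 5*√33
Combine: (-18 + 12 - 5)·√33 = -11*√33

-11*√33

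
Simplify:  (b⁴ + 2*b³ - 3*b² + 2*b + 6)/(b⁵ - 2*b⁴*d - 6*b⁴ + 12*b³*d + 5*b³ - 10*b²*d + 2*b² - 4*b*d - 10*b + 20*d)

(b + 3)/(b² - 2*b*d - 5*b + 10*d)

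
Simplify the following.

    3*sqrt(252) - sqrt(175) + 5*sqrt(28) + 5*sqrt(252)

53*sqrt(7)

3*sqrt(252) = 18*sqrt(7); sqrt(175) = 5*sqrt(7); 5*sqrt(28) = 10*sqrt(7); 5*sqrt(252) = 30*sqrt(7)
Combine: (18 - 5 + 10 + 30)·sqrt(7) = 53*sqrt(7)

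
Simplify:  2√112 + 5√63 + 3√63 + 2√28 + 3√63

2√112 = 8*√7; 5√63 = 15*√7; 3√63 = 9*√7; 2√28 = 4*√7; 3√63 = 9*√7
Combine: (8 + 15 + 9 + 4 + 9)·√7 = 45*√7

45*√7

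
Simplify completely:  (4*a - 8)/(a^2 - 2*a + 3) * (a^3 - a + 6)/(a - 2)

4*a + 8

Factor: 4*a - 8 = 4*(a - 2);  a^3 - a + 6 = (a + 2)*(a^2 - 2*a + 3)
Cancel the common factors (a^2 - 2*a + 3), (a - 2).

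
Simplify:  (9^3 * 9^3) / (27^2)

9^3 = 3^6; 9^3 = 3^6; 27^2 = 3^6
Combine exponents: 3^6

3^6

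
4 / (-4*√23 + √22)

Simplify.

(-8*√23 - 2*√22)/173

Multiply numerator and denominator by √22 + 4*√23.
Denominator becomes -346; numerator becomes 4*√22 + 16*√23.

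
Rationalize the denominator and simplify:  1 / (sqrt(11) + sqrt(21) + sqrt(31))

Group as (sqrt(11) + sqrt(31)) + sqrt(21); multiply by (sqrt(11) + sqrt(31)) - sqrt(21), then rationalise the remaining surd.

(-2*sqrt(7161) + sqrt(31) + 21*sqrt(21) + 41*sqrt(11))/923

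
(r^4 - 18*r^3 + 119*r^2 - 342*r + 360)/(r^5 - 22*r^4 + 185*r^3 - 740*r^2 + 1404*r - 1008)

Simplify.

(r - 5)/(r^2 - 9*r + 14)

Factor: r^4 - 18*r^3 + 119*r^2 - 342*r + 360 = (r - 4)*(r - 5)*(r - 6)*(r - 3);  r^5 - 22*r^4 + 185*r^3 - 740*r^2 + 1404*r - 1008 = (r - 6)*(r - 7)*(r - 2)*(r - 3)*(r - 4)
Cancel the common factors (r - 3), (r - 6), (r - 4).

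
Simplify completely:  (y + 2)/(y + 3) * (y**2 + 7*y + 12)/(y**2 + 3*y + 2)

(y + 4)/(y + 1)

Factor: y**2 + 7*y + 12 = (y + 3)*(y + 4);  y**2 + 3*y + 2 = (y + 2)*(y + 1)
Cancel the common factors (y + 3), (y + 2).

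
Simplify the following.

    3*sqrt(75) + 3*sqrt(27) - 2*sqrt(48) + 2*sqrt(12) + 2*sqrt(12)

24*sqrt(3)

3*sqrt(75) = 15*sqrt(3); 3*sqrt(27) = 9*sqrt(3); 2*sqrt(48) = 8*sqrt(3); 2*sqrt(12) = 4*sqrt(3); 2*sqrt(12) = 4*sqrt(3)
Combine: (15 + 9 - 8 + 4 + 4)·sqrt(3) = 24*sqrt(3)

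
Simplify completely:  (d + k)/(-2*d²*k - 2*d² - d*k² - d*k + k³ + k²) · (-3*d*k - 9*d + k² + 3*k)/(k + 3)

(3*d - k)/(2*d*k + 2*d - k² - k)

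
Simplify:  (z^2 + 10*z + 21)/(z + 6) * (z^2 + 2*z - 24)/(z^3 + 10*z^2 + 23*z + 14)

(z^2 - z - 12)/(z^2 + 3*z + 2)

Factor: z^2 + 10*z + 21 = (z + 7)*(z + 3);  z^2 + 2*z - 24 = (z - 4)*(z + 6);  z^3 + 10*z^2 + 23*z + 14 = (z + 1)*(z + 7)*(z + 2)
Cancel the common factors (z + 6), (z + 7).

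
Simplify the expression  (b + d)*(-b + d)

(d)^2 - (b)^2 = -b^2 + d^2.

-b^2 + d^2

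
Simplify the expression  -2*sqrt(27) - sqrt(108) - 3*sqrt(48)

2*sqrt(27) = 6*sqrt(3); sqrt(108) = 6*sqrt(3); 3*sqrt(48) = 12*sqrt(3)
Combine: (-6 - 6 - 12)·sqrt(3) = -24*sqrt(3)

-24*sqrt(3)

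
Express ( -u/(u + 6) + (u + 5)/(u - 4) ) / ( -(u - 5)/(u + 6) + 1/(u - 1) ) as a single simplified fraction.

(-15*u² - 15*u + 30)/(u³ - 11*u² + 27*u + 4)

Numerator: -u/(u + 6) + (u + 5)/(u - 4) = (15*u + 30)/(u² + 2*u - 24)
Denominator: -(u - 5)/(u + 6) + 1/(u - 1) = (-u² + 7*u + 1)/(u² + 5*u - 6)
Divide: ((15*u + 30)/(u² + 2*u - 24)) · ((u² + 5*u - 6)/(-u² + 7*u + 1)) = (-15*u² - 15*u + 30)/(u³ - 11*u² + 27*u + 4)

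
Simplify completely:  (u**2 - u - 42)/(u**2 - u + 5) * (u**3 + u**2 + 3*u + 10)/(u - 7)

u**2 + 8*u + 12

Factor: u**2 - u - 42 = (u + 6)*(u - 7);  u**3 + u**2 + 3*u + 10 = (u**2 - u + 5)*(u + 2)
Cancel the common factors (u**2 - u + 5), (u - 7).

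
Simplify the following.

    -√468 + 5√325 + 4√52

√468 = 6*√13; 5√325 = 25*√13; 4√52 = 8*√13
Combine: (-6 + 25 + 8)·√13 = 27*√13

27*√13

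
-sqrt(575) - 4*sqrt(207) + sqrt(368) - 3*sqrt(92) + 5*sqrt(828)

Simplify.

11*sqrt(23)

sqrt(575) = 5*sqrt(23); 4*sqrt(207) = 12*sqrt(23); sqrt(368) = 4*sqrt(23); 3*sqrt(92) = 6*sqrt(23); 5*sqrt(828) = 30*sqrt(23)
Combine: (-5 - 12 + 4 - 6 + 30)·sqrt(23) = 11*sqrt(23)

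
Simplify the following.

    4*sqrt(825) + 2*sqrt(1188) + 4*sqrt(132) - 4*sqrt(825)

20*sqrt(33)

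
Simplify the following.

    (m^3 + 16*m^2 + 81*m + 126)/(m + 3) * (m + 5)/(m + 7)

Factor: m^3 + 16*m^2 + 81*m + 126 = (m + 3)*(m + 7)*(m + 6)
Cancel the common factors (m + 7), (m + 3).

m^2 + 11*m + 30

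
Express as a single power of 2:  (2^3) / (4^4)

2^(-5)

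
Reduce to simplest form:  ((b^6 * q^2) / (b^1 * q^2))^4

Inside the bracket: b^5
Raise to the power 4: b^20

b^20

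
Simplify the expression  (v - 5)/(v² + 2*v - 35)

Factor: v² + 2*v - 35 = (v + 7)·(v - 5)
Cancel the common factor (v - 5).

1/(v + 7)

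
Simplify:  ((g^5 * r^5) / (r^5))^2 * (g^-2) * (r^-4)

g^8/r^4

Inside the bracket: g^5
Raise to the power 2: g^10
Multiply by (g^-2) * (r^-4): add exponents.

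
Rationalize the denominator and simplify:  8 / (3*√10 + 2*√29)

Multiply numerator and denominator by -2*√29 + 3*√10.
Denominator becomes -26; numerator becomes -16*√29 + 24*√10.

(-12*√10 + 8*√29)/13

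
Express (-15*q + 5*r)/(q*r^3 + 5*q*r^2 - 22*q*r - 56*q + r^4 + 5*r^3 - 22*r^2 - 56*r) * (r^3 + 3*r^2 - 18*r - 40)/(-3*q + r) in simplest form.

Factor: -15*q + 5*r = 5*(-3*q + r);  q*r^3 + 5*q*r^2 - 22*q*r - 56*q + r^4 + 5*r^3 - 22*r^2 - 56*r = (r + 2)*(r + 7)*(q + r)*(r - 4);  r^3 + 3*r^2 - 18*r - 40 = (r + 2)*(r + 5)*(r - 4)
Cancel the common factors (r - 4), (r + 2), (-3*q + r).

(5*r + 25)/(q*r + 7*q + r^2 + 7*r)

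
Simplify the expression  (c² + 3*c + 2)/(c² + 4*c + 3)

(c + 2)/(c + 3)

Factor: c² + 3*c + 2 = (c + 2)·(c + 1);  c² + 4*c + 3 = (c + 1)·(c + 3)
Cancel the common factor (c + 1).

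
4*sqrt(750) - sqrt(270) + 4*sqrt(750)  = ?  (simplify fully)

4*sqrt(750) = 20*sqrt(30); sqrt(270) = 3*sqrt(30); 4*sqrt(750) = 20*sqrt(30)
Combine: (20 - 3 + 20)·sqrt(30) = 37*sqrt(30)

37*sqrt(30)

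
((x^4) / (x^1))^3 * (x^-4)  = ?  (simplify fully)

Inside the bracket: x^3
Raise to the power 3: x^9
Multiply by (x^-4): add exponents.

x^5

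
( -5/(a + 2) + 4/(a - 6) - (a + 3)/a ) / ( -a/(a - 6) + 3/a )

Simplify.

Numerator: -5/(a + 2) + 4/(a - 6) - (a + 3)/a = (-a³ + 62*a + 36)/(a³ - 4*a² - 12*a)
Denominator: -a/(a - 6) + 3/a = (-a² + 3*a - 18)/(a² - 6*a)
Divide: ((-a³ + 62*a + 36)/(a³ - 4*a² - 12*a)) · ((a² - 6*a)/(-a² + 3*a - 18)) = (a³ - 62*a - 36)/(a³ - a² + 12*a + 36)

(a³ - 62*a - 36)/(a³ - a² + 12*a + 36)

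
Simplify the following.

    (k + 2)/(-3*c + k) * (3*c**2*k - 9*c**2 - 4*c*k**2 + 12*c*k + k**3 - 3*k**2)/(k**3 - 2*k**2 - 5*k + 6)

(-c + k)/(k - 1)

Factor: 3*c**2*k - 9*c**2 - 4*c*k**2 + 12*c*k + k**3 - 3*k**2 = (-c + k)*(k - 3)*(-3*c + k);  k**3 - 2*k**2 - 5*k + 6 = (k - 1)*(k + 2)*(k - 3)
Cancel the common factors (k - 3), (k + 2), (-3*c + k).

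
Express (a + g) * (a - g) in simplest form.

Pair the conjugate factors: (a+g)(a-g) = a^2 - g^2.

a^2 - g^2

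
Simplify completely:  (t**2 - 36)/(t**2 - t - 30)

(t + 6)/(t + 5)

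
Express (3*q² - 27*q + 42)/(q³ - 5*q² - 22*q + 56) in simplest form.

3/(q + 4)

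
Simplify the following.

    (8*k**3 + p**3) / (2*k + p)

p**3 + (2*k)**3 = (2*k + p)(4*k**2 - 2*k*p + p**2).

4*k**2 - 2*k*p + p**2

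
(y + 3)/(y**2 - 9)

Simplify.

1/(y - 3)

Factor: y**2 - 9 = (y + 3)*(y - 3)
Cancel the common factor (y + 3).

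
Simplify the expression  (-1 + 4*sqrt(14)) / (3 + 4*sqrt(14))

(-16*sqrt(14) + 227)/215

Multiply numerator and denominator by -4*sqrt(14) + 3.
Denominator becomes -215; numerator becomes -227 + 16*sqrt(14).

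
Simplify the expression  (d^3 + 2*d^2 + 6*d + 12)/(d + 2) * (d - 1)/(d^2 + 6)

Factor: d^3 + 2*d^2 + 6*d + 12 = (d^2 + 6)*(d + 2)
Cancel the common factors (d^2 + 6), (d + 2).

d - 1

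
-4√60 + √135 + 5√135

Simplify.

4√60 = 8*√15; √135 = 3*√15; 5√135 = 15*√15
Combine: (-8 + 3 + 15)·√15 = 10*√15

10*√15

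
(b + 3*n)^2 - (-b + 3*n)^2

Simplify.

12*b*n

Only the odd-power cross terms survive.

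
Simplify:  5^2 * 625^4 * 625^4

5^2 = 5^2; 625^4 = 5^16; 625^4 = 5^16
Combine exponents: 5^34

5^34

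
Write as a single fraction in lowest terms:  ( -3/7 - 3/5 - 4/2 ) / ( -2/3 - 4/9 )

477/175

Numerator: -3/7 - 3/5 - 4/2 = -106/35
Denominator: -2/3 - 4/9 = -10/9
Divide: (-106/35) · (-9/10) = 477/175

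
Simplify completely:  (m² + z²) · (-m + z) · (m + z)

-m⁴ + z⁴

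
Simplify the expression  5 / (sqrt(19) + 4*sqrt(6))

(-5*sqrt(19) + 20*sqrt(6))/77

Multiply numerator and denominator by -sqrt(19) + 4*sqrt(6).
Denominator becomes 77; numerator becomes -5*sqrt(19) + 20*sqrt(6).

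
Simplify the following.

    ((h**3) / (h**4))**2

h**(-2)

Inside the bracket: (h**-1)
Raise to the power 2: (h**-2)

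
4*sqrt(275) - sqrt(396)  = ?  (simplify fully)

4*sqrt(275) = 20*sqrt(11); sqrt(396) = 6*sqrt(11)
Combine: (20 - 6)·sqrt(11) = 14*sqrt(11)

14*sqrt(11)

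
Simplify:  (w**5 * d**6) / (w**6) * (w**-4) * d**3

Quotient: (w**-1) * d**6
Multiply by (w**-4) * d**3: add exponents.

d**9/w**5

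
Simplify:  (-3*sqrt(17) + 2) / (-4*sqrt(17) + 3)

(sqrt(17) + 198)/263

Multiply numerator and denominator by 3 + 4*sqrt(17).
Denominator becomes -263; numerator becomes -198 - sqrt(17).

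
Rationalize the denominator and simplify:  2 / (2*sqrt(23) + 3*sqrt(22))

Multiply numerator and denominator by -3*sqrt(22) + 2*sqrt(23).
Denominator becomes -106; numerator becomes -6*sqrt(22) + 4*sqrt(23).

(-2*sqrt(23) + 3*sqrt(22))/53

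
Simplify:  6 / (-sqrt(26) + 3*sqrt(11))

(6*sqrt(26) + 18*sqrt(11))/73

Multiply numerator and denominator by sqrt(26) + 3*sqrt(11).
Denominator becomes 73; numerator becomes 6*sqrt(26) + 18*sqrt(11).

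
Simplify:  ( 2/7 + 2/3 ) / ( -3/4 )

-80/63

Numerator: 2/7 + 2/3 = 20/21
Denominator: -3/4 = -3/4
Divide: (20/21) · (-4/3) = -80/63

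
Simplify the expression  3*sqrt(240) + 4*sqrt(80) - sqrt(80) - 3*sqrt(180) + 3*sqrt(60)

-6*sqrt(5) + 18*sqrt(15)

3*sqrt(240) = 12*sqrt(15); 4*sqrt(80) = 16*sqrt(5); sqrt(80) = 4*sqrt(5); 3*sqrt(180) = 18*sqrt(5); 3*sqrt(60) = 6*sqrt(15)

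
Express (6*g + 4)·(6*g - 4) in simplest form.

36*g² - 16

(6*g)^2 - (4)^2 = 36*g² - 16.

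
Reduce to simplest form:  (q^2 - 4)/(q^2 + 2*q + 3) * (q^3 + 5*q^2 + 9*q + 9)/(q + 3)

Factor: q^2 - 4 = (q - 2)*(q + 2);  q^3 + 5*q^2 + 9*q + 9 = (q + 3)*(q^2 + 2*q + 3)
Cancel the common factors (q^2 + 2*q + 3), (q + 3).

q^2 - 4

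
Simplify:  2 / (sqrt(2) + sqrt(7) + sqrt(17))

(-6*sqrt(7) - 11*sqrt(2) + sqrt(238) + 4*sqrt(17))/2

Group as (sqrt(7) + sqrt(17)) + sqrt(2); multiply by (sqrt(7) + sqrt(17)) - sqrt(2), then rationalise the remaining surd.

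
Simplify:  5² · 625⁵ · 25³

5² = 5^2; 625⁵ = 5^20; 25³ = 5^6
Combine exponents: 5^28

5^28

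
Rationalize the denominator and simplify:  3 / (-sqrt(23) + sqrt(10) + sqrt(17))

Group as (sqrt(10) + sqrt(17)) - sqrt(23); multiply by (sqrt(10) + sqrt(17)) + sqrt(23), then rationalise the remaining surd.

(-6*sqrt(23) + 24*sqrt(17) + 45*sqrt(10) + 3*sqrt(3910))/332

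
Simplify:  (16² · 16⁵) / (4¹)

16² = 2^8; 16⁵ = 2^20; 4¹ = 2^2
Combine exponents: 2^26

2^26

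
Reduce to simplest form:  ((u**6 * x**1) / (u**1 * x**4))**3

u**15/x**9

Inside the bracket: u**5 * (x**-3)
Raise to the power 3: u**15 * (x**-9)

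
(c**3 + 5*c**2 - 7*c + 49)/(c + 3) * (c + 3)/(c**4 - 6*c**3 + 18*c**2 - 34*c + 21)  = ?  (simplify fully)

(c + 7)/(c**2 - 4*c + 3)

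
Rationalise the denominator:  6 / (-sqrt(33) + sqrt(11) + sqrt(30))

Group as (sqrt(11) + sqrt(30)) - sqrt(33); multiply by (sqrt(11) + sqrt(30)) + sqrt(33), then rationalise the remaining surd.

(-12*sqrt(33) + 21*sqrt(30) + 78*sqrt(11) + 99*sqrt(10))/314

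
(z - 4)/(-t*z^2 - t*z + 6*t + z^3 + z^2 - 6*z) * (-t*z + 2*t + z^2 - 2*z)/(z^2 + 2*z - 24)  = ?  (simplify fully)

1/(z^2 + 9*z + 18)

Factor: -t*z^2 - t*z + 6*t + z^3 + z^2 - 6*z = (z + 3)*(-t + z)*(z - 2);  -t*z + 2*t + z^2 - 2*z = (z - 2)*(-t + z);  z^2 + 2*z - 24 = (z - 4)*(z + 6)
Cancel the common factors (-t + z), (z - 2), (z - 4).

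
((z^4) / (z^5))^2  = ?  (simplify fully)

Inside the bracket: (z^-1)
Raise to the power 2: (z^-2)

z^(-2)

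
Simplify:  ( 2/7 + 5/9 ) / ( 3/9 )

53/21

Numerator: 2/7 + 5/9 = 53/63
Denominator: 3/9 = 1/3
Divide: (53/63) · (3) = 53/21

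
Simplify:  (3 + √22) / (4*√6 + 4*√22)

Multiply numerator and denominator by -4*√6 + 4*√22.
Denominator becomes 256; numerator becomes -8*√33 - 12*√6 + 12*√22 + 88.

(-2*√33 - 3*√6 + 3*√22 + 22)/64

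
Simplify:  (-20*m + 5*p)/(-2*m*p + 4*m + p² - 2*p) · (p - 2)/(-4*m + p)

5/(-2*m + p)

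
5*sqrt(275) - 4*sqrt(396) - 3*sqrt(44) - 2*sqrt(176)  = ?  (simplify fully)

5*sqrt(275) = 25*sqrt(11); 4*sqrt(396) = 24*sqrt(11); 3*sqrt(44) = 6*sqrt(11); 2*sqrt(176) = 8*sqrt(11)
Combine: (25 - 24 - 6 - 8)·sqrt(11) = -13*sqrt(11)

-13*sqrt(11)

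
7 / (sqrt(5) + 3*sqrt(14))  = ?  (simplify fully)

Multiply numerator and denominator by -3*sqrt(14) + sqrt(5).
Denominator becomes -121; numerator becomes -21*sqrt(14) + 7*sqrt(5).

(-7*sqrt(5) + 21*sqrt(14))/121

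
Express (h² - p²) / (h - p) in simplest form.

Difference of squares: factor out (h - p).

h + p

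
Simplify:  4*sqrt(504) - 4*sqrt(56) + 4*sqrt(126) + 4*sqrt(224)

4*sqrt(504) = 24*sqrt(14); 4*sqrt(56) = 8*sqrt(14); 4*sqrt(126) = 12*sqrt(14); 4*sqrt(224) = 16*sqrt(14)
Combine: (24 - 8 + 12 + 16)·sqrt(14) = 44*sqrt(14)

44*sqrt(14)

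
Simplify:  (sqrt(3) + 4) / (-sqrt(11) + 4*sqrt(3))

Multiply numerator and denominator by sqrt(11) + 4*sqrt(3).
Denominator becomes 37; numerator becomes sqrt(33) + 12 + 4*sqrt(11) + 16*sqrt(3).

(sqrt(33) + 12 + 4*sqrt(11) + 16*sqrt(3))/37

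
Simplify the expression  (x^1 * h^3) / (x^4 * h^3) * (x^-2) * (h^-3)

Quotient: (x^-3)
Multiply by (x^-2) * (h^-3): add exponents.

1/(h^3*x^5)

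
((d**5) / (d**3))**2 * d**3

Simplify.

d**7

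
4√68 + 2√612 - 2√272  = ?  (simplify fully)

4√68 = 8*√17; 2√612 = 12*√17; 2√272 = 8*√17
Combine: (8 + 12 - 8)·√17 = 12*√17

12*√17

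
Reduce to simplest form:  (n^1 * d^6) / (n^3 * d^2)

d^4/n^2

Quotient: (n^-2) * d^4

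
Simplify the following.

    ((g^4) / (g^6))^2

g^(-4)

Inside the bracket: (g^-2)
Raise to the power 2: (g^-4)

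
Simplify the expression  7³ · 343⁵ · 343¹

7^21

7³ = 7^3; 343⁵ = 7^15; 343¹ = 7^3
Combine exponents: 7^21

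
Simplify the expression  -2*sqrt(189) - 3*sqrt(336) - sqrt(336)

-22*sqrt(21)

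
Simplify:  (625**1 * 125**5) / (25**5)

625**1 = 5**4; 125**5 = 5**15; 25**5 = 5**10
Combine exponents: 5**9

5**9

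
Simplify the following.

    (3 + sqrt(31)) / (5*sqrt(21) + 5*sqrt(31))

Multiply numerator and denominator by -5*sqrt(21) + 5*sqrt(31).
Denominator becomes 250; numerator becomes -5*sqrt(651) - 15*sqrt(21) + 15*sqrt(31) + 155.

(-sqrt(651) - 3*sqrt(21) + 3*sqrt(31) + 31)/50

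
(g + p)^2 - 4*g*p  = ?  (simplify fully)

Expanding gives g^2 - 2*g*p + p^2, a perfect square.

(g - p)^2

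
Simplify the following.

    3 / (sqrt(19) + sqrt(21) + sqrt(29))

Group as (sqrt(19) + sqrt(29)) + sqrt(21); multiply by (sqrt(19) + sqrt(29)) - sqrt(21), then rationalise the remaining surd.

(-6*sqrt(11571) + 33*sqrt(29) + 81*sqrt(21) + 93*sqrt(19))/1475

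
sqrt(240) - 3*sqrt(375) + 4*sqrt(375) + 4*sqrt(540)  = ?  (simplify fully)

sqrt(240) = 4*sqrt(15); 3*sqrt(375) = 15*sqrt(15); 4*sqrt(375) = 20*sqrt(15); 4*sqrt(540) = 24*sqrt(15)
Combine: (4 - 15 + 20 + 24)·sqrt(15) = 33*sqrt(15)

33*sqrt(15)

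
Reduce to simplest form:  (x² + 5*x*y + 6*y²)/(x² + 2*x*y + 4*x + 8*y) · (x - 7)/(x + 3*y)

Factor: x² + 5*x*y + 6*y² = (x + 2*y)·(x + 3*y);  x² + 2*x*y + 4*x + 8*y = (x + 2*y)·(x + 4)
Cancel the common factors (x + 3*y), (x + 2*y).

(x - 7)/(x + 4)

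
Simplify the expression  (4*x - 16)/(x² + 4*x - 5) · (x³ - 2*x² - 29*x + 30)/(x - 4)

4*x - 24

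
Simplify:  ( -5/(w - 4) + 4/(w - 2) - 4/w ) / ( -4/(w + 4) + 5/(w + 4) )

Numerator: -5/(w - 4) + 4/(w - 2) - 4/w = (-5*w² + 18*w - 32)/(w³ - 6*w² + 8*w)
Denominator: -4/(w + 4) + 5/(w + 4) = 1/(w + 4)
Divide: ((-5*w² + 18*w - 32)/(w³ - 6*w² + 8*w)) · (w + 4) = (-5*w³ - 2*w² + 40*w - 128)/(w³ - 6*w² + 8*w)

(-5*w³ - 2*w² + 40*w - 128)/(w³ - 6*w² + 8*w)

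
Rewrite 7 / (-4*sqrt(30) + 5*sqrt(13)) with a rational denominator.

Multiply numerator and denominator by 5*sqrt(13) + 4*sqrt(30).
Denominator becomes -155; numerator becomes 35*sqrt(13) + 28*sqrt(30).

(-28*sqrt(30) - 35*sqrt(13))/155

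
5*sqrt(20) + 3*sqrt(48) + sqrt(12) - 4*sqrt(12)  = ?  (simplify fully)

6*sqrt(3) + 10*sqrt(5)

5*sqrt(20) = 10*sqrt(5); 3*sqrt(48) = 12*sqrt(3); sqrt(12) = 2*sqrt(3); 4*sqrt(12) = 8*sqrt(3)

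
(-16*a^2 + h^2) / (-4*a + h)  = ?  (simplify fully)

Difference of squares: factor out (-4*a + h).

4*a + h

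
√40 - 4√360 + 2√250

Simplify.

-12*√10

√40 = 2*√10; 4√360 = 24*√10; 2√250 = 10*√10
Combine: (2 - 24 + 10)·√10 = -12*√10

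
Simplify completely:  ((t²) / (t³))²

Inside the bracket: (t^-1)
Raise to the power 2: (t^-2)

t^(-2)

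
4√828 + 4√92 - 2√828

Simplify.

20*√23

4√828 = 24*√23; 4√92 = 8*√23; 2√828 = 12*√23
Combine: (24 + 8 - 12)·√23 = 20*√23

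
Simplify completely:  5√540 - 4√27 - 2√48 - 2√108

5√540 = 30*√15; 4√27 = 12*√3; 2√48 = 8*√3; 2√108 = 12*√3

-32*√3 + 30*√15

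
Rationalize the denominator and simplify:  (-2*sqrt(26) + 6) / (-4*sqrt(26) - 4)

(-4*sqrt(26) + 29)/50

Multiply numerator and denominator by -4 + 4*sqrt(26).
Denominator becomes -400; numerator becomes -232 + 32*sqrt(26).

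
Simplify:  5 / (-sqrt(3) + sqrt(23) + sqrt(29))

(-245*sqrt(3) - 15*sqrt(29) + 45*sqrt(23) + 10*sqrt(2001))/267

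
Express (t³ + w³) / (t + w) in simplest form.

t² - t*w + w²

w^3 + t^3 = (t + w)(t² - t*w + w²).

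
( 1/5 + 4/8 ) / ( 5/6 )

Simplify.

Numerator: 1/5 + 4/8 = 7/10
Denominator: 5/6 = 5/6
Divide: (7/10) · (6/5) = 21/25

21/25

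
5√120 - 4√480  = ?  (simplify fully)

5√120 = 10*√30; 4√480 = 16*√30
Combine: (10 - 16)·√30 = -6*√30

-6*√30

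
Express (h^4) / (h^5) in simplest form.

Quotient: (h^-1)

1/h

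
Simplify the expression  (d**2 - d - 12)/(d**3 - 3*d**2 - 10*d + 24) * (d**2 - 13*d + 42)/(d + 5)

(d**2 - 13*d + 42)/(d**2 + 3*d - 10)

Factor: d**2 - d - 12 = (d + 3)*(d - 4);  d**3 - 3*d**2 - 10*d + 24 = (d - 4)*(d - 2)*(d + 3);  d**2 - 13*d + 42 = (d - 6)*(d - 7)
Cancel the common factors (d - 4), (d + 3).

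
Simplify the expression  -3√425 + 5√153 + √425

5*√17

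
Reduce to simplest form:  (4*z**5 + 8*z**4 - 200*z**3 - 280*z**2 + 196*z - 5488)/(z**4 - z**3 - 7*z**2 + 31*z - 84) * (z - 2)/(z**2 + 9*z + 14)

Factor: 4*z**5 + 8*z**4 - 200*z**3 - 280*z**2 + 196*z - 5488 = 4*(z**2 - 2*z + 7)*(z - 7)*(z + 4)*(z + 7);  z**4 - z**3 - 7*z**2 + 31*z - 84 = (z + 4)*(z**2 - 2*z + 7)*(z - 3);  z**2 + 9*z + 14 = (z + 7)*(z + 2)
Cancel the common factors (z**2 - 2*z + 7), (z + 4), (z + 7).

(4*z**2 - 36*z + 56)/(z**2 - z - 6)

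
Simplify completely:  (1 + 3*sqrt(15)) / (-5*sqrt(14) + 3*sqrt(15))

Multiply numerator and denominator by 3*sqrt(15) + 5*sqrt(14).
Denominator becomes -215; numerator becomes 3*sqrt(15) + 5*sqrt(14) + 135 + 15*sqrt(210).

(-15*sqrt(210) - 135 - 5*sqrt(14) - 3*sqrt(15))/215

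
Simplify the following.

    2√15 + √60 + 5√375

29*√15

2√15 = 2*√15; √60 = 2*√15; 5√375 = 25*√15
Combine: (2 + 2 + 25)·√15 = 29*√15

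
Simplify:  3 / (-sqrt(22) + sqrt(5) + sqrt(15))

Group as (sqrt(5) + sqrt(15)) - sqrt(22); multiply by (sqrt(5) + sqrt(15)) + sqrt(22), then rationalise the remaining surd.

(3*sqrt(22) + 18*sqrt(15) + 48*sqrt(5) + 15*sqrt(66))/148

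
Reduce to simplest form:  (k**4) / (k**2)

k**2

Quotient: k**2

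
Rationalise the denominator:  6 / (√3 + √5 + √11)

(-4*√165 - 6*√11 + 18*√5 + 26*√3)/17

Group as (√3 + √11) + √5; multiply by (√3 + √11) - √5, then rationalise the remaining surd.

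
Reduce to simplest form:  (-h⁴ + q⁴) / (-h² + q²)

Difference of fourth powers: factor out (-h² + q²).

h² + q²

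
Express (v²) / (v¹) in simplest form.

v

Quotient: v¹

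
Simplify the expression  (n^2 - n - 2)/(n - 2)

n + 1

Factor: n^2 - n - 2 = (n + 1)*(n - 2)
Cancel the common factor (n - 2).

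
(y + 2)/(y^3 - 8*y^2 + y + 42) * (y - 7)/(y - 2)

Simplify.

1/(y^2 - 5*y + 6)

Factor: y^3 - 8*y^2 + y + 42 = (y - 3)*(y - 7)*(y + 2)
Cancel the common factors (y - 7), (y + 2).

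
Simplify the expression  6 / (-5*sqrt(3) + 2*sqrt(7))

Multiply numerator and denominator by 2*sqrt(7) + 5*sqrt(3).
Denominator becomes -47; numerator becomes 12*sqrt(7) + 30*sqrt(3).

(-30*sqrt(3) - 12*sqrt(7))/47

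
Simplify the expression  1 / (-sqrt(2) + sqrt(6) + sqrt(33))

Group as (sqrt(6) + sqrt(33)) - sqrt(2); multiply by (sqrt(6) + sqrt(33)) + sqrt(2), then rationalise the remaining surd.

(-29*sqrt(6) - 12*sqrt(11) + 37*sqrt(2) + 25*sqrt(33))/577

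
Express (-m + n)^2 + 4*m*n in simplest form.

(m + n)^2

After expansion: m^2 + 2*m*n + n^2 — a perfect-square trinomial.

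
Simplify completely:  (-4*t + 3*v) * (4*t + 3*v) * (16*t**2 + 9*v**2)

Telescope via difference of squares: ((3*v)+(4*t))((3*v)-(4*t)) = -16*t**2 + 9*v**2, then repeat with the next factor.

-256*t**4 + 81*v**4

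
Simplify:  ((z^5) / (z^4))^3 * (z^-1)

z^2

Inside the bracket: z^1
Raise to the power 3: z^3
Multiply by (z^-1): add exponents.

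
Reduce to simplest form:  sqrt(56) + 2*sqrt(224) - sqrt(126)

7*sqrt(14)

sqrt(56) = 2*sqrt(14); 2*sqrt(224) = 8*sqrt(14); sqrt(126) = 3*sqrt(14)
Combine: (2 + 8 - 3)·sqrt(14) = 7*sqrt(14)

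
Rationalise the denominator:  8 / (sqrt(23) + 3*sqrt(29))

Multiply numerator and denominator by -sqrt(23) + 3*sqrt(29).
Denominator becomes 238; numerator becomes -8*sqrt(23) + 24*sqrt(29).

(-4*sqrt(23) + 12*sqrt(29))/119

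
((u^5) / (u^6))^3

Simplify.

u^(-3)

Inside the bracket: (u^-1)
Raise to the power 3: (u^-3)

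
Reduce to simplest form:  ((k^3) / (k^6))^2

Inside the bracket: (k^-3)
Raise to the power 2: (k^-6)

k^(-6)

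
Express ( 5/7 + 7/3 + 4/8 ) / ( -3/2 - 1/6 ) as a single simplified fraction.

Numerator: 5/7 + 7/3 + 4/8 = 149/42
Denominator: -3/2 - 1/6 = -5/3
Divide: (149/42) · (-3/5) = -149/70

-149/70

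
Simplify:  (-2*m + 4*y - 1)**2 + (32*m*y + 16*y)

After expansion: 4*m**2 + 16*m*y + 4*m + 16*y**2 + 8*y + 1 — a perfect-square trinomial.

(2*m + 4*y + 1)**2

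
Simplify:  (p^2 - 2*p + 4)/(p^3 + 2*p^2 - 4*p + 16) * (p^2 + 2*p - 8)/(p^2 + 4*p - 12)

1/(p + 6)

Factor: p^3 + 2*p^2 - 4*p + 16 = (p^2 - 2*p + 4)*(p + 4);  p^2 + 2*p - 8 = (p - 2)*(p + 4);  p^2 + 4*p - 12 = (p + 6)*(p - 2)
Cancel the common factors (p^2 - 2*p + 4), (p + 4), (p - 2).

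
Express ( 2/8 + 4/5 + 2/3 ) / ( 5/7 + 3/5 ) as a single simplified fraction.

721/552

Numerator: 2/8 + 4/5 + 2/3 = 103/60
Denominator: 5/7 + 3/5 = 46/35
Divide: (103/60) · (35/46) = 721/552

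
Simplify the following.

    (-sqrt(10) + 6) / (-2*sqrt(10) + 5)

(-7*sqrt(10) - 10)/15

Multiply numerator and denominator by 5 + 2*sqrt(10).
Denominator becomes -15; numerator becomes 10 + 7*sqrt(10).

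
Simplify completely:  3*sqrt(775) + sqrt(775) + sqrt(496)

3*sqrt(775) = 15*sqrt(31); sqrt(775) = 5*sqrt(31); sqrt(496) = 4*sqrt(31)
Combine: (15 + 5 + 4)·sqrt(31) = 24*sqrt(31)

24*sqrt(31)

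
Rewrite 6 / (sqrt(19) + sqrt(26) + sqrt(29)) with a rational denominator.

(-3*sqrt(14326) + 24*sqrt(29) + 33*sqrt(26) + 54*sqrt(19))/430

Group as (sqrt(19) + sqrt(26)) + sqrt(29); multiply by (sqrt(19) + sqrt(26)) - sqrt(29), then rationalise the remaining surd.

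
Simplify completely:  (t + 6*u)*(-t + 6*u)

(6*u)^2 - (t)^2 = -t^2 + 36*u^2.

-t^2 + 36*u^2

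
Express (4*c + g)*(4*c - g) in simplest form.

16*c^2 - g^2

(4*c)^2 - (g)^2 = 16*c^2 - g^2.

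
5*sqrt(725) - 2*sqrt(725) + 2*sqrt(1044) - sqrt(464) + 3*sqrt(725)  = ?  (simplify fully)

38*sqrt(29)

5*sqrt(725) = 25*sqrt(29); 2*sqrt(725) = 10*sqrt(29); 2*sqrt(1044) = 12*sqrt(29); sqrt(464) = 4*sqrt(29); 3*sqrt(725) = 15*sqrt(29)
Combine: (25 - 10 + 12 - 4 + 15)·sqrt(29) = 38*sqrt(29)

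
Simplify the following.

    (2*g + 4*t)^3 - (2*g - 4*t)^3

Binomially expand both and collect terms in (2*g), (4*t).

96*g^2*t + 128*t^3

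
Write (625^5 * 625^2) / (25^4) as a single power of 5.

625^5 = 5^20; 625^2 = 5^8; 25^4 = 5^8
Combine exponents: 5^20

5^20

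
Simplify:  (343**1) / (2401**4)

7**(-13)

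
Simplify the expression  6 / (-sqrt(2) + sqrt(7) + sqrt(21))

(-24*sqrt(7) - 21*sqrt(6) + 39*sqrt(2) + 18*sqrt(21))/22

Group as (sqrt(7) + sqrt(21)) - sqrt(2); multiply by (sqrt(7) + sqrt(21)) + sqrt(2), then rationalise the remaining surd.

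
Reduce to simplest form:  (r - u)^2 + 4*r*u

Expanding gives r^2 + 2*r*u + u^2, a perfect square.

(r + u)^2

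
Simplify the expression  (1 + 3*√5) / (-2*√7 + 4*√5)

(√7 + 2*√5 + 3*√35 + 30)/26

Multiply numerator and denominator by 2*√7 + 4*√5.
Denominator becomes 52; numerator becomes 2*√7 + 4*√5 + 6*√35 + 60.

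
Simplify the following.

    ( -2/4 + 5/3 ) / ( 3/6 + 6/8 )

Numerator: -2/4 + 5/3 = 7/6
Denominator: 3/6 + 6/8 = 5/4
Divide: (7/6) · (4/5) = 14/15

14/15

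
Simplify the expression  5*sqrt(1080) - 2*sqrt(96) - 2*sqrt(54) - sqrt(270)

-14*sqrt(6) + 27*sqrt(30)

5*sqrt(1080) = 30*sqrt(30); 2*sqrt(96) = 8*sqrt(6); 2*sqrt(54) = 6*sqrt(6); sqrt(270) = 3*sqrt(30)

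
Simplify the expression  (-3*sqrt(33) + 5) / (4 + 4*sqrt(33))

Multiply numerator and denominator by -4*sqrt(33) + 4.
Denominator becomes -512; numerator becomes -32*sqrt(33) + 416.

(-13 + sqrt(33))/16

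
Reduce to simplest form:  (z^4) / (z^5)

1/z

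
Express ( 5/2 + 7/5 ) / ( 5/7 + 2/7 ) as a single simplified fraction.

Numerator: 5/2 + 7/5 = 39/10
Denominator: 5/7 + 2/7 = 1
Divide: (39/10) · (1) = 39/10

39/10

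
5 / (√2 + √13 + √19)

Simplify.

Group as (√2 + √13) + √19; multiply by (√2 + √13) - √19, then rationalise the remaining surd.

(-5*√494 - 10*√19 + 20*√13 + 75*√2)/44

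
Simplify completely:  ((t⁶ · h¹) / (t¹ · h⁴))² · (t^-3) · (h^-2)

Inside the bracket: t⁵ · (h^-3)
Raise to the power 2: t^10 · (h^-6)
Multiply by (t^-3) · (h^-2): add exponents.

t⁷/h⁸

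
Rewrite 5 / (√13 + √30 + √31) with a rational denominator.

Group as (√30 + √31) + √13; multiply by (√30 + √31) - √13, then rationalise the remaining surd.

(-5*√12090 + 30*√31 + 35*√30 + 120*√13)/708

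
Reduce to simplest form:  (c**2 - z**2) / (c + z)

Factor c**2 - z**2 and cancel (c + z).

c - z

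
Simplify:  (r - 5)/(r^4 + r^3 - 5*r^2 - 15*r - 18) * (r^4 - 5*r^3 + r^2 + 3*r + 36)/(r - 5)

(r - 4)/(r + 2)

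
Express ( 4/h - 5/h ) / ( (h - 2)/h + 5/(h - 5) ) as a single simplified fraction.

(-h + 5)/(h^2 - 2*h + 10)

Numerator: 4/h - 5/h = -1/h
Denominator: (h - 2)/h + 5/(h - 5) = (h^2 - 2*h + 10)/(h^2 - 5*h)
Divide: (-1/h) · ((h^2 - 5*h)/(h^2 - 2*h + 10)) = (-h + 5)/(h^2 - 2*h + 10)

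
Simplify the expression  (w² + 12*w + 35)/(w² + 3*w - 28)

(w + 5)/(w - 4)

Factor: w² + 12*w + 35 = (w + 7)·(w + 5);  w² + 3*w - 28 = (w - 4)·(w + 7)
Cancel the common factor (w + 7).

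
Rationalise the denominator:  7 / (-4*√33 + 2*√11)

(-14*√33 - 7*√11)/242

Multiply numerator and denominator by 2*√11 + 4*√33.
Denominator becomes -484; numerator becomes 14*√11 + 28*√33.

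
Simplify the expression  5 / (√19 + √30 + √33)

Group as (√19 + √33) + √30; multiply by (√19 + √33) - √30, then rationalise the remaining surd.

(-15*√2090 + 40*√33 + 55*√30 + 110*√19)/1012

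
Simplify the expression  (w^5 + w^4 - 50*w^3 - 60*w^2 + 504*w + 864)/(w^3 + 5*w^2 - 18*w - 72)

w^2 - 4*w - 12

Factor: w^5 + w^4 - 50*w^3 - 60*w^2 + 504*w + 864 = (w + 3)*(w - 6)*(w + 6)*(w + 2)*(w - 4);  w^3 + 5*w^2 - 18*w - 72 = (w + 3)*(w - 4)*(w + 6)
Cancel the common factors (w - 4), (w + 3), (w + 6).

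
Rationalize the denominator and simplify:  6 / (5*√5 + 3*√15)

Multiply numerator and denominator by -5*√5 + 3*√15.
Denominator becomes 10; numerator becomes -30*√5 + 18*√15.

(-15*√5 + 9*√15)/5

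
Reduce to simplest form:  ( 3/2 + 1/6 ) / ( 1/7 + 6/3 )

7/9

Numerator: 3/2 + 1/6 = 5/3
Denominator: 1/7 + 6/3 = 15/7
Divide: (5/3) · (7/15) = 7/9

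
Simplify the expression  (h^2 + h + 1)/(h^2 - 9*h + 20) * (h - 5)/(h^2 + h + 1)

Factor: h^2 - 9*h + 20 = (h - 5)*(h - 4)
Cancel the common factors (h^2 + h + 1), (h - 5).

1/(h - 4)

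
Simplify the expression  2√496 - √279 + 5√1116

2√496 = 8*√31; √279 = 3*√31; 5√1116 = 30*√31
Combine: (8 - 3 + 30)·√31 = 35*√31

35*√31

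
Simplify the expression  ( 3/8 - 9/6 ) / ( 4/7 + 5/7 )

Numerator: 3/8 - 9/6 = -9/8
Denominator: 4/7 + 5/7 = 9/7
Divide: (-9/8) · (7/9) = -7/8

-7/8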